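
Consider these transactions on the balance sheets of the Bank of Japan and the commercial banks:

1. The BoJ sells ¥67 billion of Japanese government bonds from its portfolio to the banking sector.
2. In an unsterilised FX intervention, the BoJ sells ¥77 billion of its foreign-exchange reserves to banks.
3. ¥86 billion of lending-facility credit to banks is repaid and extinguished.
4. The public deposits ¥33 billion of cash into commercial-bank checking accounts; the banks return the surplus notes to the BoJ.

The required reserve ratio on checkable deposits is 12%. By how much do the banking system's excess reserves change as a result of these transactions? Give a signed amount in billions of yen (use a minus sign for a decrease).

-¥200.96 billion

OMO sale (to banks) ¥67 billion: reserves −¥67B, deposits 0.
FX sale ¥77 billion: reserves −¥77B, deposits 0.
Discount-window repayment ¥86 billion: reserves −¥86B, deposits 0.
Currency deposit ¥33 billion: reserves +¥33B, deposits +¥33B.
Totals: Δreserves = −¥197B, Δdeposits = +¥33B.
Δrequired reserves = 12% × +¥33B = +¥3.96B.
Δexcess reserves = Δreserves − Δrequired = −¥197B − (+¥3.96B) = -¥200.96 billion.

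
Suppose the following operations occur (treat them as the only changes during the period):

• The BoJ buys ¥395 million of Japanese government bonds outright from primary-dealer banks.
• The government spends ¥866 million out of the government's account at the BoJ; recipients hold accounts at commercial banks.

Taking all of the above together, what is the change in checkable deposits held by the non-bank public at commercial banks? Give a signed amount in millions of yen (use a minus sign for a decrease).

OMO purchase (from banks) ¥395 million: the counterparty is a bank, so public deposits are unchanged → 0.
Government spending ¥866 million: non-bank counterparties' bank balances rise → +¥866M.
Net: 0 + 866 = +¥866 million.

+¥866 million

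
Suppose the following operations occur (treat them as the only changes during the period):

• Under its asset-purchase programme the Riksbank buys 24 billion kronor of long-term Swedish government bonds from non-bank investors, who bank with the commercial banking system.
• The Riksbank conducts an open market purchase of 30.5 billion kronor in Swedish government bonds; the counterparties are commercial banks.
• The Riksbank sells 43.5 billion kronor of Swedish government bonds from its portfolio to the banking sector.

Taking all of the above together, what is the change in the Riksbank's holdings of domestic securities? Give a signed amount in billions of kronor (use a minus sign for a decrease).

+11 billion

Riksbank balance sheet:
  Assets:      Securities +11B
  Liabilities: Bank reserves +11B
So the change in the Riksbank's holdings of domestic securities is +11 billion.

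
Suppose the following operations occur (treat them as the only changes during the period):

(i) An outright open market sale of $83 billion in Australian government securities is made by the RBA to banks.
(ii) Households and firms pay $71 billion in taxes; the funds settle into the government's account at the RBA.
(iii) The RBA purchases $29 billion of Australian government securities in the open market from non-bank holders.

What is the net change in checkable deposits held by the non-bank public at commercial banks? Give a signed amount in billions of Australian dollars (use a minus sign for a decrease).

-$42 billion

RBA balance sheet:
  Assets:      Securities −$54B
  Liabilities: Bank reserves −$125B, Government deposits +$71B
Commercial banking system:
  Assets:      Reserves at CB −$125B, Securities +$83B
  Liabilities: Checkable deposits −$42B
So the change in checkable deposits held by the non-bank public at commercial banks is -$42 billion.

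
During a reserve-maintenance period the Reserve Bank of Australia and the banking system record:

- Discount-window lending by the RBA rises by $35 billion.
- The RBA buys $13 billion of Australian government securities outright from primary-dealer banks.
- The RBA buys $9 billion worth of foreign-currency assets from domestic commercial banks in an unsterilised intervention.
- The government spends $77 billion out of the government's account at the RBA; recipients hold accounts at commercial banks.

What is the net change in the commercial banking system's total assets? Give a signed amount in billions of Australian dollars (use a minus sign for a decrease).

+$112 billion

Discount-window loan $35 billion: bank balance sheets expand → +$35B.
OMO purchase (from banks) $13 billion: just an asset swap on bank balance sheets → 0.
FX purchase $9 billion: just an asset swap on bank balance sheets → 0.
Government spending $77 billion: bank balance sheets expand → +$77B.
Net: 35 + 0 + 0 + 77 = +$112 billion.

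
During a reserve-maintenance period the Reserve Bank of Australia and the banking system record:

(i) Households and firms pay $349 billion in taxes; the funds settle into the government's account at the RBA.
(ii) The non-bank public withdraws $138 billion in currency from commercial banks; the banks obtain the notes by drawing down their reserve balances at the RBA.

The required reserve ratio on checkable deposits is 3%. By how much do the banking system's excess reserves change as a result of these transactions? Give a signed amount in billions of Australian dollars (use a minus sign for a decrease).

-$472.39 billion

Government account inflow $349 billion: reserves −$349B, deposits −$349B.
Currency withdrawal $138 billion: reserves −$138B, deposits −$138B.
Totals: Δreserves = −$487B, Δdeposits = −$487B.
Δrequired reserves = 3% × −$487B = −$14.61B.
Δexcess reserves = Δreserves − Δrequired = −$487B − (−$14.61B) = -$472.39 billion.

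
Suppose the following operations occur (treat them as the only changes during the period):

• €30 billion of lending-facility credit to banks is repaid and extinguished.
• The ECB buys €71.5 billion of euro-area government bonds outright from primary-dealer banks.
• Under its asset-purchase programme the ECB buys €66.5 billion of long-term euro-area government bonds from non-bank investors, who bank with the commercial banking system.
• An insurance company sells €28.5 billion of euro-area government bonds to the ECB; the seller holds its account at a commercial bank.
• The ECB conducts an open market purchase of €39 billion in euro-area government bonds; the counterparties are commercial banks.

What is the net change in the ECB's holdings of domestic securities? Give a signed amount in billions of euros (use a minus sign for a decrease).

ECB balance sheet:
  Assets:      Securities +€205.5B, Loans to banks −€30B
  Liabilities: Bank reserves +€175.5B
Commercial banking system:
  Assets:      Reserves at CB +€175.5B, Securities −€110.5B
  Liabilities: Checkable deposits +€95B, Borrowings from CB −€30B
So the change in the ECB's holdings of domestic securities is +€205.5 billion.

+€205.5 billion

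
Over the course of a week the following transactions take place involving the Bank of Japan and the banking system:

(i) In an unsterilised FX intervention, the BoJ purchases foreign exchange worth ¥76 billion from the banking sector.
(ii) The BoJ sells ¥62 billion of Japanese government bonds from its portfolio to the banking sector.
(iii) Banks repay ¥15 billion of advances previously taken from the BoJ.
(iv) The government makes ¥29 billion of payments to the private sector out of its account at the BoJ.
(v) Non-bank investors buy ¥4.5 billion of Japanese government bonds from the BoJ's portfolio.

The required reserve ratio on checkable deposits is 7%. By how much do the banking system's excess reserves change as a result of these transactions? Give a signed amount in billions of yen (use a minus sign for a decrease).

FX purchase ¥76 billion: reserves +¥76B, deposits 0.
OMO sale (to banks) ¥62 billion: reserves −¥62B, deposits 0.
Discount-window repayment ¥15 billion: reserves −¥15B, deposits 0.
Government spending ¥29 billion: reserves +¥29B, deposits +¥29B.
Asset sale (to non-banks) ¥4.5 billion: reserves −¥4.5B, deposits −¥4.5B.
Totals: Δreserves = +¥23.5B, Δdeposits = +¥24.5B.
Δrequired reserves = 7% × +¥24.5B = +¥1.715B.
Δexcess reserves = Δreserves − Δrequired = +¥23.5B − (+¥1.715B) = +¥21.785 billion.

+¥21.785 billion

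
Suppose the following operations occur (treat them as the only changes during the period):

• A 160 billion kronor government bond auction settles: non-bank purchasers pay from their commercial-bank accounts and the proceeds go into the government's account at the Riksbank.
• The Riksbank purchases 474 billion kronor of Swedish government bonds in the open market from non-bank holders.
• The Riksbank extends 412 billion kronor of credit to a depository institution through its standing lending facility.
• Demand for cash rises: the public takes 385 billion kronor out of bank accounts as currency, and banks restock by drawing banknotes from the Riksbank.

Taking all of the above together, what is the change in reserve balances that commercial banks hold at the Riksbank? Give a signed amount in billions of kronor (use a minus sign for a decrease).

Riksbank balance sheet:
  Assets:      Securities +474B, Loans to banks +412B
  Liabilities: Bank reserves +341B, Currency in circulation +385B, Government deposits +160B
So the change in reserve balances that commercial banks hold at the Riksbank is +341 billion.

+341 billion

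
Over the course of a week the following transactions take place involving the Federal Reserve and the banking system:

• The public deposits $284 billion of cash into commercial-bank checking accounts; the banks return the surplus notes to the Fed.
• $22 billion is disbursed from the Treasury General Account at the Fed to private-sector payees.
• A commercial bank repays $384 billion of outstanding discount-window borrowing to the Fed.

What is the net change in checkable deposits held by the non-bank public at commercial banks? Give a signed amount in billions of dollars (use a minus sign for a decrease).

Currency deposit $284 billion: non-bank counterparties' bank balances rise → +$284B.
Government spending $22 billion: non-bank counterparties' bank balances rise → +$22B.
Discount-window repayment $384 billion: the counterparty is a bank, so public deposits are unchanged → 0.
Net: 284 + 22 + 0 = +$306 billion.

+$306 billion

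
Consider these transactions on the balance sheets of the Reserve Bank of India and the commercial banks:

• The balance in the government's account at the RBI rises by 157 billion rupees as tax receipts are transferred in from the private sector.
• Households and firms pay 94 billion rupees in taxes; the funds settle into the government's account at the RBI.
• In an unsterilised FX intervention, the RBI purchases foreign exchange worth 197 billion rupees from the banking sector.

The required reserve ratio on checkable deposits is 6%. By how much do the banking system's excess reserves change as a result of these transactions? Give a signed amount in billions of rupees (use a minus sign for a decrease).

Government account inflow 157 billion rupees: reserves −157B, deposits −157B.
Government account inflow 94 billion rupees: reserves −94B, deposits −94B.
FX purchase 197 billion rupees: reserves +197B, deposits 0.
Totals: Δreserves = −54B, Δdeposits = −251B.
Δrequired reserves = 6% × −251B = −15.06B.
Δexcess reserves = Δreserves − Δrequired = −54B − (−15.06B) = -38.94 billion.

-38.94 billion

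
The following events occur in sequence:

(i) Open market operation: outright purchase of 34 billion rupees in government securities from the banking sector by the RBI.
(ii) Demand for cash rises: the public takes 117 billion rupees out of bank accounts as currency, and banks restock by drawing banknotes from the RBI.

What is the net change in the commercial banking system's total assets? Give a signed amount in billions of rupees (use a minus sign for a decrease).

-117 billion

OMO purchase (from banks) 34 billion rupees: just an asset swap on bank balance sheets → 0.
Currency withdrawal 117 billion rupees: bank balance sheets shrink → −117B.
Net: 0 − 117 = -117 billion.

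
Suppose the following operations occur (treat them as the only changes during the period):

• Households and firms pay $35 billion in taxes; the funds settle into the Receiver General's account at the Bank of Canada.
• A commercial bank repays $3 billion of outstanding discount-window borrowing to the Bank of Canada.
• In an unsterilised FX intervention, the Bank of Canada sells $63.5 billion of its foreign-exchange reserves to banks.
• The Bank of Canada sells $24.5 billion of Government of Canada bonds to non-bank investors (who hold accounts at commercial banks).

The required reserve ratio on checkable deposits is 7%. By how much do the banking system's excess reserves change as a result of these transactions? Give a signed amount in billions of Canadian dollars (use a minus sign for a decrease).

-$121.835 billion

Government account inflow $35 billion: reserves −$35B, deposits −$35B.
Discount-window repayment $3 billion: reserves −$3B, deposits 0.
FX sale $63.5 billion: reserves −$63.5B, deposits 0.
Asset sale (to non-banks) $24.5 billion: reserves −$24.5B, deposits −$24.5B.
Totals: Δreserves = −$126B, Δdeposits = −$59.5B.
Δrequired reserves = 7% × −$59.5B = −$4.165B.
Δexcess reserves = Δreserves − Δrequired = −$126B − (−$4.165B) = -$121.835 billion.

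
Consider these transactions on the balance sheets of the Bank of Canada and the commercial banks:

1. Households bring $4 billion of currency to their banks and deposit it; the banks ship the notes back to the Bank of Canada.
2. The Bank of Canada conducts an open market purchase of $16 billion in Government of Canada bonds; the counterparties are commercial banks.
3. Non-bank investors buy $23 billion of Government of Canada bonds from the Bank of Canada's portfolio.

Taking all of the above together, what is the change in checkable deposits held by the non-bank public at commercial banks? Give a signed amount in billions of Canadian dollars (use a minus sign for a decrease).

Bank of Canada balance sheet:
  Assets:      Securities −$7B
  Liabilities: Bank reserves −$3B, Currency in circulation −$4B
Commercial banking system:
  Assets:      Reserves at CB −$3B, Securities −$16B
  Liabilities: Checkable deposits −$19B
So the change in checkable deposits held by the non-bank public at commercial banks is -$19 billion.

-$19 billion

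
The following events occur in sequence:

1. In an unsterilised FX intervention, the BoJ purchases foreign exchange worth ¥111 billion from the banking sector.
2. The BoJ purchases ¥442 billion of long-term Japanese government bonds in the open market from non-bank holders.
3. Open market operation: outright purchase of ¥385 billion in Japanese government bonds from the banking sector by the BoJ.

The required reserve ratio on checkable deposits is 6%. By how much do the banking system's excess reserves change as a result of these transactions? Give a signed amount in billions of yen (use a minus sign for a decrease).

FX purchase ¥111 billion: reserves +¥111B, deposits 0.
Asset purchase (from non-banks) ¥442 billion: reserves +¥442B, deposits +¥442B.
OMO purchase (from banks) ¥385 billion: reserves +¥385B, deposits 0.
Totals: Δreserves = +¥938B, Δdeposits = +¥442B.
Δrequired reserves = 6% × +¥442B = +¥26.52B.
Δexcess reserves = Δreserves − Δrequired = +¥938B − (+¥26.52B) = +¥911.48 billion.

+¥911.48 billion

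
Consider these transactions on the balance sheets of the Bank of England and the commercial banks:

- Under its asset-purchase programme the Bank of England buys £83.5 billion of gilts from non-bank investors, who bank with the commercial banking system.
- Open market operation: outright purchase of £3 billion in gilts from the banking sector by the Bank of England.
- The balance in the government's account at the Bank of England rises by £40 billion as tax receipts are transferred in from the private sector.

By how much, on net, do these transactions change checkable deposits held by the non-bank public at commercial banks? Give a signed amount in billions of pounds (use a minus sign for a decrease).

Asset purchase (from non-banks) £83.5 billion: non-bank counterparties' bank balances rise → +£83.5B.
OMO purchase (from banks) £3 billion: the counterparty is a bank, so public deposits are unchanged → 0.
Government account inflow £40 billion: non-bank counterparties' bank balances fall → −£40B.
Net: 83.5 + 0 − 40 = +£43.5 billion.

+£43.5 billion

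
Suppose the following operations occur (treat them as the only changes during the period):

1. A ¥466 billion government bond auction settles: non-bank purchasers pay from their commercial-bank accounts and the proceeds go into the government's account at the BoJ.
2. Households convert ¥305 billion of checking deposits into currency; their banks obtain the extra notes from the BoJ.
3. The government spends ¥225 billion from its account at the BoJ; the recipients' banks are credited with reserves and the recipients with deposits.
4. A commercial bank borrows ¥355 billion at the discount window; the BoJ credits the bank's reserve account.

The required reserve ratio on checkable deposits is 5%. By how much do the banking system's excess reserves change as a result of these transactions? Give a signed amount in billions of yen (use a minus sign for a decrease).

Government account inflow ¥466 billion: reserves −¥466B, deposits −¥466B.
Currency withdrawal ¥305 billion: reserves −¥305B, deposits −¥305B.
Government spending ¥225 billion: reserves +¥225B, deposits +¥225B.
Discount-window loan ¥355 billion: reserves +¥355B, deposits 0.
Totals: Δreserves = −¥191B, Δdeposits = −¥546B.
Δrequired reserves = 5% × −¥546B = −¥27.3B.
Δexcess reserves = Δreserves − Δrequired = −¥191B − (−¥27.3B) = -¥163.7 billion.

-¥163.7 billion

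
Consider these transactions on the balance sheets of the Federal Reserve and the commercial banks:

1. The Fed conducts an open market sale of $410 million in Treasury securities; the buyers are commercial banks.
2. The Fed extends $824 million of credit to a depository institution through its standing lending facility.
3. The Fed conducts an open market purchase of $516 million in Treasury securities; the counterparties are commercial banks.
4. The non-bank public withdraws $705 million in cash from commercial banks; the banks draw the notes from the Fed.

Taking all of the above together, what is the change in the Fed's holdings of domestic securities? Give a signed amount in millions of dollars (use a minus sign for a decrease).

OMO sale (to banks) $410 million: securities removed from the Fed's portfolio → −$410M.
Discount-window loan $824 million: the Fed's securities portfolio is untouched → 0.
OMO purchase (from banks) $516 million: securities added to the Fed's portfolio → +$516M.
Currency withdrawal $705 million: the Fed's securities portfolio is untouched → 0.
Net: −410 + 0 + 516 + 0 = +$106 million.

+$106 million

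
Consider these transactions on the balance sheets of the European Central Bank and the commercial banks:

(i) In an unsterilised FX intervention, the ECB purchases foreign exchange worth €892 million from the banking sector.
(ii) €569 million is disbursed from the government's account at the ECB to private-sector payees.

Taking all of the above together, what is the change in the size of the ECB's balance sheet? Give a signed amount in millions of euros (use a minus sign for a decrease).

ECB balance sheet:
  Assets:      Foreign assets +€892M
  Liabilities: Bank reserves +€1461M, Government deposits −€569M
Commercial banking system:
  Assets:      Reserves at CB +€1461M, Foreign assets −€892M
  Liabilities: Checkable deposits +€569M
Change in total ECB assets = +€892 million.

+€892 million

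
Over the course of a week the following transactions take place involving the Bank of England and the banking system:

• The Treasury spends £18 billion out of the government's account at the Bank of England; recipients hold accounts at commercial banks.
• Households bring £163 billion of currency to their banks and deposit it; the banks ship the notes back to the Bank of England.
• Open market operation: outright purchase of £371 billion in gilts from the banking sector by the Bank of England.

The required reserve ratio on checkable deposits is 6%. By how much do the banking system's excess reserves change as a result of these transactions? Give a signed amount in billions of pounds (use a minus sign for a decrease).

Government spending £18 billion: reserves +£18B, deposits +£18B.
Currency deposit £163 billion: reserves +£163B, deposits +£163B.
OMO purchase (from banks) £371 billion: reserves +£371B, deposits 0.
Totals: Δreserves = +£552B, Δdeposits = +£181B.
Δrequired reserves = 6% × +£181B = +£10.86B.
Δexcess reserves = Δreserves − Δrequired = +£552B − (+£10.86B) = +£541.14 billion.

+£541.14 billion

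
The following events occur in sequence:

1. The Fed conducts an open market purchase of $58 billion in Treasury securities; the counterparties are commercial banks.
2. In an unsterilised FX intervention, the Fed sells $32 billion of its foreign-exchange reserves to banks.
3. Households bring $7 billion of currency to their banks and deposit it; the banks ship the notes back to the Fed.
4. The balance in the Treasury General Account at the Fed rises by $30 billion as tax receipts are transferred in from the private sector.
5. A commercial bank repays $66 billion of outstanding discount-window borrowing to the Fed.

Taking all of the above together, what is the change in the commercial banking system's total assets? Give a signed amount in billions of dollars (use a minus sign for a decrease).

-$89 billion

OMO purchase (from banks) $58 billion: just an asset swap on bank balance sheets → 0.
FX sale $32 billion: just an asset swap on bank balance sheets → 0.
Currency deposit $7 billion: bank balance sheets expand → +$7B.
Government account inflow $30 billion: bank balance sheets shrink → −$30B.
Discount-window repayment $66 billion: bank balance sheets shrink → −$66B.
Net: 0 + 0 + 7 − 30 − 66 = -$89 billion.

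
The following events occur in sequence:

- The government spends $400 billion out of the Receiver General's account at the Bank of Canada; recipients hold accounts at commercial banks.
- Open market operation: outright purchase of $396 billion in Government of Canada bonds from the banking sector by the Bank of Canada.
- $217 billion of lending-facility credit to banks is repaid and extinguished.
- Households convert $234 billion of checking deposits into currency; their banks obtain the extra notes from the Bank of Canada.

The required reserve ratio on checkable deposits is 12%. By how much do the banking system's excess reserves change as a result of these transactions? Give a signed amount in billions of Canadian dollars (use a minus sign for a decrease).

Government spending $400 billion: reserves +$400B, deposits +$400B.
OMO purchase (from banks) $396 billion: reserves +$396B, deposits 0.
Discount-window repayment $217 billion: reserves −$217B, deposits 0.
Currency withdrawal $234 billion: reserves −$234B, deposits −$234B.
Totals: Δreserves = +$345B, Δdeposits = +$166B.
Δrequired reserves = 12% × +$166B = +$19.92B.
Δexcess reserves = Δreserves − Δrequired = +$345B − (+$19.92B) = +$325.08 billion.

+$325.08 billion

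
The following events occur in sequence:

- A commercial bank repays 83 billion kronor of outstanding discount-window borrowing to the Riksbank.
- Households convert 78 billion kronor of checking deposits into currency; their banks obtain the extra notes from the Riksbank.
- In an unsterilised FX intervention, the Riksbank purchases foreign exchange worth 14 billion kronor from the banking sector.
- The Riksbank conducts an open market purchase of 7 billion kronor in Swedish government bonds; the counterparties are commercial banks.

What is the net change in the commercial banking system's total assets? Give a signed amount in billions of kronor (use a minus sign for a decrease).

Riksbank balance sheet:
  Assets:      Securities +7B, Loans to banks −83B, Foreign assets +14B
  Liabilities: Bank reserves −140B, Currency in circulation +78B
Commercial banking system:
  Assets:      Reserves at CB −140B, Securities −7B, Foreign assets −14B
  Liabilities: Checkable deposits −78B, Borrowings from CB −83B
Change in total bank assets = -161 billion.

-161 billion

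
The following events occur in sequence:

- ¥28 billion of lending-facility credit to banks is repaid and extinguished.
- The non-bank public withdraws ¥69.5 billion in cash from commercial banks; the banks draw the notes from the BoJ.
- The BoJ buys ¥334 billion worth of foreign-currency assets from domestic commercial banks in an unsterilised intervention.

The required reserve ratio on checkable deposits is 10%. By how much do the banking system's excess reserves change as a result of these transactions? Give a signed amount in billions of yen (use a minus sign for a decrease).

+¥243.45 billion

Discount-window repayment ¥28 billion: reserves −¥28B, deposits 0.
Currency withdrawal ¥69.5 billion: reserves −¥69.5B, deposits −¥69.5B.
FX purchase ¥334 billion: reserves +¥334B, deposits 0.
Totals: Δreserves = +¥236.5B, Δdeposits = −¥69.5B.
Δrequired reserves = 10% × −¥69.5B = −¥6.95B.
Δexcess reserves = Δreserves − Δrequired = +¥236.5B − (−¥6.95B) = +¥243.45 billion.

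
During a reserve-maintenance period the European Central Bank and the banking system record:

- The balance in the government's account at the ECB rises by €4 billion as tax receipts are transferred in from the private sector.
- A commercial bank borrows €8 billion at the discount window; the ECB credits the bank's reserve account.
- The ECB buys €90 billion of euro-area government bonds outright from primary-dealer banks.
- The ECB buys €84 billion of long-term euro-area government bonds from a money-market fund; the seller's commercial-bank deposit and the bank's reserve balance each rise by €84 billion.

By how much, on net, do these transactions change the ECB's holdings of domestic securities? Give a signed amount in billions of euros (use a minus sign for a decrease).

+€174 billion

Government account inflow €4 billion: the ECB's securities portfolio is untouched → 0.
Discount-window loan €8 billion: the ECB's securities portfolio is untouched → 0.
OMO purchase (from banks) €90 billion: securities added to the ECB's portfolio → +€90B.
Asset purchase (from non-banks) €84 billion: securities added to the ECB's portfolio → +€84B.
Net: 0 + 0 + 90 + 84 = +€174 billion.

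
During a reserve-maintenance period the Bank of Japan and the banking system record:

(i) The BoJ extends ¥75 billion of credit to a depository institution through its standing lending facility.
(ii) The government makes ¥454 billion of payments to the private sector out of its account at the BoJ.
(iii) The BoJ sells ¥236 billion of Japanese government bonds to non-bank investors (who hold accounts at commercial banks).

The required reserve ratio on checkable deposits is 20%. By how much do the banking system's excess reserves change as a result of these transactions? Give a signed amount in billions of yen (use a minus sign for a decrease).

+¥249.4 billion

Discount-window loan ¥75 billion: reserves +¥75B, deposits 0.
Government spending ¥454 billion: reserves +¥454B, deposits +¥454B.
Asset sale (to non-banks) ¥236 billion: reserves −¥236B, deposits −¥236B.
Totals: Δreserves = +¥293B, Δdeposits = +¥218B.
Δrequired reserves = 20% × +¥218B = +¥43.6B.
Δexcess reserves = Δreserves − Δrequired = +¥293B − (+¥43.6B) = +¥249.4 billion.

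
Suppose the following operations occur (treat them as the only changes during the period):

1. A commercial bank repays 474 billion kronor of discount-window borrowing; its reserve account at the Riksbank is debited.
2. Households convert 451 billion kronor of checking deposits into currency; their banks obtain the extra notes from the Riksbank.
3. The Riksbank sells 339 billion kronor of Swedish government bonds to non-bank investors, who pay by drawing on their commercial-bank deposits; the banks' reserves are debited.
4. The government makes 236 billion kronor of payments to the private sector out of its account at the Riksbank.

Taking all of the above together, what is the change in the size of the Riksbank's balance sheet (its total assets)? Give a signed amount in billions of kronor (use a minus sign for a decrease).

Discount-window repayment 474 billion kronor: a Riksbank asset is shed → −474B.
Currency withdrawal 451 billion kronor: only the composition of liabilities changes → 0.
Asset sale (to non-banks) 339 billion kronor: a Riksbank asset is shed → −339B.
Government spending 236 billion kronor: only the composition of liabilities changes → 0.
Net: −474 + 0 − 339 + 0 = -813 billion.

-813 billion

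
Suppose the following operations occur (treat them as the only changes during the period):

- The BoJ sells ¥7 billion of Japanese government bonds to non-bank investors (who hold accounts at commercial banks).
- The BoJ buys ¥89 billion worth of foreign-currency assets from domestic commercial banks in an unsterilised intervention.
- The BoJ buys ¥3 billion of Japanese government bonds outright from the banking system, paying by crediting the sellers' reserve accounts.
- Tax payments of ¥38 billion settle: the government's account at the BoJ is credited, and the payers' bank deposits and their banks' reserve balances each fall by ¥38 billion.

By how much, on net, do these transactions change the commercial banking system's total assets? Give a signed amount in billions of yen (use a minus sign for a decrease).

BoJ balance sheet:
  Assets:      Securities −¥4B, Foreign assets +¥89B
  Liabilities: Bank reserves +¥47B, Government deposits +¥38B
Commercial banking system:
  Assets:      Reserves at CB +¥47B, Securities −¥3B, Foreign assets −¥89B
  Liabilities: Checkable deposits −¥45B
Change in total bank assets = -¥45 billion.

-¥45 billion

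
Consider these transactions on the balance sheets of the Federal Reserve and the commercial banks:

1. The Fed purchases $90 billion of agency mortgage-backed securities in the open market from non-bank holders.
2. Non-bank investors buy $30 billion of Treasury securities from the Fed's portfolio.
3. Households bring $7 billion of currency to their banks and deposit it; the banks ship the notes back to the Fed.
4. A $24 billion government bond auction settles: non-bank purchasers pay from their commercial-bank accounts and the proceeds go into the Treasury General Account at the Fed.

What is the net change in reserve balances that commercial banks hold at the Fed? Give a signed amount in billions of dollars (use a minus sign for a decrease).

+$43 billion

Asset purchase (from non-banks) $90 billion: the Fed pays by crediting reserve accounts → +$90B.
Asset sale (to non-banks) $30 billion: the non-bank buyers' banks settle from reserves → −$30B.
Currency deposit $7 billion: returned notes are swapped for reserve credit → +$7B.
Government account inflow $24 billion: funds move from bank reserves into the government account → −$24B.
Net: 90 − 30 + 7 − 24 = +$43 billion.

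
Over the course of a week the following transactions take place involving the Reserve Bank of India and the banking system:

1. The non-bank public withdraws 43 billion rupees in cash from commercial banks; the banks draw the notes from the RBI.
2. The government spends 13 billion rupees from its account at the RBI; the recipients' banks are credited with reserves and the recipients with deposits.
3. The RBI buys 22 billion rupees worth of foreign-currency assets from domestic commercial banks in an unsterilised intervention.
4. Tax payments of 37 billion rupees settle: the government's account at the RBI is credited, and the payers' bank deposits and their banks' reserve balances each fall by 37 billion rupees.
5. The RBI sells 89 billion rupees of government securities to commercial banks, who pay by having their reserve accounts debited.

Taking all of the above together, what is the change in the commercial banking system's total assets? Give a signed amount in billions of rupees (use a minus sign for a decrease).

Currency withdrawal 43 billion rupees: bank balance sheets shrink → −43B.
Government spending 13 billion rupees: bank balance sheets expand → +13B.
FX purchase 22 billion rupees: just an asset swap on bank balance sheets → 0.
Government account inflow 37 billion rupees: bank balance sheets shrink → −37B.
OMO sale (to banks) 89 billion rupees: just an asset swap on bank balance sheets → 0.
Net: −43 + 13 + 0 − 37 + 0 = -67 billion.

-67 billion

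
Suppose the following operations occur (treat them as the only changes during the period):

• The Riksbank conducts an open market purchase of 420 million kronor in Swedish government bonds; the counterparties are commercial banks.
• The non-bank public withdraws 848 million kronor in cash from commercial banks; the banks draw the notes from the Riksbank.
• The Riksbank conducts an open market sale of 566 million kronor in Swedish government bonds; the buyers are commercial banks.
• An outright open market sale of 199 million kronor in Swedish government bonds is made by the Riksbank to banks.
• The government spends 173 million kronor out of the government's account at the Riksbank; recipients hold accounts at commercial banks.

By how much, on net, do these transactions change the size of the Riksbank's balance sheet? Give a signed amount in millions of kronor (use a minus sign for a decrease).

-345 million

Riksbank balance sheet:
  Assets:      Securities −345M
  Liabilities: Bank reserves −1020M, Currency in circulation +848M, Government deposits −173M
Commercial banking system:
  Assets:      Reserves at CB −1020M, Securities +345M
  Liabilities: Checkable deposits −675M
Change in total Riksbank assets = -345 million.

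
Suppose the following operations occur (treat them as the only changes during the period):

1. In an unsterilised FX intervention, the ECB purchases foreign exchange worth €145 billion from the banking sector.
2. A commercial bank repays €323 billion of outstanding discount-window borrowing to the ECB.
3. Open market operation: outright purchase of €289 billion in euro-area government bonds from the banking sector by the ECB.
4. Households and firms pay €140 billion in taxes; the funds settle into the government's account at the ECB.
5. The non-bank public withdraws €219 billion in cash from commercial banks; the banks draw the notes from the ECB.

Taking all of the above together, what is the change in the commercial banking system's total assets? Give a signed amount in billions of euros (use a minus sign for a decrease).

-€682 billion

FX purchase €145 billion: just an asset swap on bank balance sheets → 0.
Discount-window repayment €323 billion: bank balance sheets shrink → −€323B.
OMO purchase (from banks) €289 billion: just an asset swap on bank balance sheets → 0.
Government account inflow €140 billion: bank balance sheets shrink → −€140B.
Currency withdrawal €219 billion: bank balance sheets shrink → −€219B.
Net: 0 − 323 + 0 − 140 − 219 = -€682 billion.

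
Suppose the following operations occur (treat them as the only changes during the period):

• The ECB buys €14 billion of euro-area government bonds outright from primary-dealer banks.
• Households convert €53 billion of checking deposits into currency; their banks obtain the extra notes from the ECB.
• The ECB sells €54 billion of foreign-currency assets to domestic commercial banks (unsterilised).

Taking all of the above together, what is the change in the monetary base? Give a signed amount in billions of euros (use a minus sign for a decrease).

-€40 billion

ECB balance sheet:
  Assets:      Securities +€14B, Foreign assets −€54B
  Liabilities: Bank reserves −€93B, Currency in circulation +€53B
Monetary base = currency + reserves: +€53B + (−€93B) = -€40 billion.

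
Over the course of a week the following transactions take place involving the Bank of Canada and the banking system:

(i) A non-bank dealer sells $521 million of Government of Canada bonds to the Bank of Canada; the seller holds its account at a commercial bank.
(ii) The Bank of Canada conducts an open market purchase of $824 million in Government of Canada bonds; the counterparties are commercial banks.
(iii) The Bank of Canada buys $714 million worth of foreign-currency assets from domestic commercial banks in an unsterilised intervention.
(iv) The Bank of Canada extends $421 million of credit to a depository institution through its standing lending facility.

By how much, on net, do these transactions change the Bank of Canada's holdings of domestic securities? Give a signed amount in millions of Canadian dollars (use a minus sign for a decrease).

+$1345 million

Asset purchase (from non-banks) $521 million: securities added to the Bank of Canada's portfolio → +$521M.
OMO purchase (from banks) $824 million: securities added to the Bank of Canada's portfolio → +$824M.
FX purchase $714 million: the Bank of Canada's securities portfolio is untouched → 0.
Discount-window loan $421 million: the Bank of Canada's securities portfolio is untouched → 0.
Net: 521 + 824 + 0 + 0 = +$1345 million.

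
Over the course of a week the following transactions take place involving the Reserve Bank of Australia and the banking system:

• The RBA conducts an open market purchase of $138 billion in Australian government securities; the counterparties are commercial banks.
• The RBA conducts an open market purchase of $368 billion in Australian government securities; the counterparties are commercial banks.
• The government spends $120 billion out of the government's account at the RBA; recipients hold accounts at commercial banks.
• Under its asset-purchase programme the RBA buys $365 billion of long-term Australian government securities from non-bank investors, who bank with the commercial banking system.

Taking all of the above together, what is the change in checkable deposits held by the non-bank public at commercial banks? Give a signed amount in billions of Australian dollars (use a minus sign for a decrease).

RBA balance sheet:
  Assets:      Securities +$871B
  Liabilities: Bank reserves +$991B, Government deposits −$120B
Commercial banking system:
  Assets:      Reserves at CB +$991B, Securities −$506B
  Liabilities: Checkable deposits +$485B
So the change in checkable deposits held by the non-bank public at commercial banks is +$485 billion.

+$485 billion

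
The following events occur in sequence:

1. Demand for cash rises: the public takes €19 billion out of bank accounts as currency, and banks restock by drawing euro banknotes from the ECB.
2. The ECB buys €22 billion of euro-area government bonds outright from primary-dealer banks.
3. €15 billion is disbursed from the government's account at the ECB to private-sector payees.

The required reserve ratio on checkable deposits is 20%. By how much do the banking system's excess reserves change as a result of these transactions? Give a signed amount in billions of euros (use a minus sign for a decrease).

Currency withdrawal €19 billion: reserves −€19B, deposits −€19B.
OMO purchase (from banks) €22 billion: reserves +€22B, deposits 0.
Government spending €15 billion: reserves +€15B, deposits +€15B.
Totals: Δreserves = +€18B, Δdeposits = −€4B.
Δrequired reserves = 20% × −€4B = −€0.8B.
Δexcess reserves = Δreserves − Δrequired = +€18B − (−€0.8B) = +€18.8 billion.

+€18.8 billion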